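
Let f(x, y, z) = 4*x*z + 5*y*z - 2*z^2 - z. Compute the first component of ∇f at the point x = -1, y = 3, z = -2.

(∇f)_1 = ∂f/∂x = 4*z
At (-1, 3, -2): -8.

-8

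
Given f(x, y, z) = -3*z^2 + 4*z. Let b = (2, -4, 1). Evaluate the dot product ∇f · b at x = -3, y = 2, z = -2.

∂f/∂x = 0
∂f/∂y = 0
∂f/∂z = -6*z + 4
∇f at (-3, 2, -2) = (0, 0, 16)
∇f · b = (0)(2) + (0)(-4) + (16)(1) = 16

16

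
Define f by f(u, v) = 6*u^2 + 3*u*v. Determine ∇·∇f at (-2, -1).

12

∂²f/∂u² = 12
∂²f/∂v² = 0
∇²f = 12
At (-2, -1): 12.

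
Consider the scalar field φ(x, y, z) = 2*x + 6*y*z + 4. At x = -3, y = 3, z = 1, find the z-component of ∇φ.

18

(∇φ)_3 = ∂φ/∂z = 6*y
At (-3, 3, 1): 18.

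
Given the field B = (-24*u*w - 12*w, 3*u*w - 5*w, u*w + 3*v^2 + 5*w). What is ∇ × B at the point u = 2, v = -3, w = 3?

(∇×B)₁ = ∂B₃/∂v − ∂B₂/∂w = -3*u + 6*v + 5
(∇×B)₂ = ∂B₁/∂w − ∂B₃/∂u = -24*u - w - 12
(∇×B)₃ = ∂B₂/∂u − ∂B₁/∂v = 3*w
∇×B = (-3*u + 6*v + 5, -24*u - w - 12, 3*w)
At (2, -3, 3): (-19, -63, 9).

(-19, -63, 9)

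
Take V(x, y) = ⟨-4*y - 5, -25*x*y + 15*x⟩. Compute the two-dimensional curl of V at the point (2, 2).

∂V₂/∂x = -25*y + 15
∂V₁/∂y = -4
Scalar curl = -25*y + 19
At (2, 2): -31.

-31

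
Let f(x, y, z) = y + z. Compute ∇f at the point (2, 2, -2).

∂f/∂x = 0
∂f/∂y = 1
∂f/∂z = 1
∇f = (0, 1, 1)
At (2, 2, -2): (0, 1, 1).

(0, 1, 1)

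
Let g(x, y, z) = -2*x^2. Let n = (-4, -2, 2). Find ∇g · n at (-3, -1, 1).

∂g/∂x = -4*x
∂g/∂y = 0
∂g/∂z = 0
∇g at (-3, -1, 1) = (12, 0, 0)
∇g · n = (12)(-4) + (0)(-2) + (0)(2) = -48

-48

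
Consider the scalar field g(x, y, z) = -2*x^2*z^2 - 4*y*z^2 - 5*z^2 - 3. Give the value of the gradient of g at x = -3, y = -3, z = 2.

(48, -16, -44)

∂g/∂x = -4*x*z^2
∂g/∂y = -4*z^2
∂g/∂z = -4*x^2*z - 8*y*z - 10*z
∇g = (-4*x*z^2, -4*z^2, -4*x^2*z - 8*y*z - 10*z)
At (-3, -3, 2): (48, -16, -44).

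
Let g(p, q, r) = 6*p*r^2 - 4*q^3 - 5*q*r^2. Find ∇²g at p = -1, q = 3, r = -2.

∂²g/∂p² = 0
∂²g/∂q² = -24*q
∂²g/∂r² = 2*(6*p - 5*q)
∇²g = 12*p - 34*q
At (-1, 3, -2): -114.

-114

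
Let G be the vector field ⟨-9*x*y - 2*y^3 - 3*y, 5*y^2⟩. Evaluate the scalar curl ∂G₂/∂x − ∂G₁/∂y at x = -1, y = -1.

∂G₂/∂x = 0
∂G₁/∂y = -9*x - 6*y^2 - 3
Scalar curl = 9*x + 6*y^2 + 3
At (-1, -1): 0.

0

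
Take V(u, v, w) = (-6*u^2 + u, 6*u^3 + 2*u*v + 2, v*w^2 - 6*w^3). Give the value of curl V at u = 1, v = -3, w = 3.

(∇×V)₁ = ∂V₃/∂v − ∂V₂/∂w = w^2
(∇×V)₂ = ∂V₁/∂w − ∂V₃/∂u = 0
(∇×V)₃ = ∂V₂/∂u − ∂V₁/∂v = 18*u^2 + 2*v
∇×V = (w^2, 0, 18*u^2 + 2*v)
At (1, -3, 3): (9, 0, 12).

(9, 0, 12)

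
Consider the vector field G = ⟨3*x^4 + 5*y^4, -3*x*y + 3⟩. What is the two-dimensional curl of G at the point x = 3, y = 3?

-549

∂G₂/∂x = -3*y
∂G₁/∂y = 20*y^3
Scalar curl = -20*y^3 - 3*y
At (3, 3): -549.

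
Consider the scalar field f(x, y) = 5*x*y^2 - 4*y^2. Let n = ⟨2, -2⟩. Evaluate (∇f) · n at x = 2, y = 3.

18

∂f/∂x = 5*y^2
∂f/∂y = 10*x*y - 8*y
∇f at (2, 3) = (45, 36)
∇f · n = (45)(2) + (36)(-2) = 18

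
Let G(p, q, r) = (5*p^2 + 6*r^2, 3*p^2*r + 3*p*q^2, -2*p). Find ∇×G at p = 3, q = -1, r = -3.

(∇×G)₁ = ∂G₃/∂q − ∂G₂/∂r = -3*p^2
(∇×G)₂ = ∂G₁/∂r − ∂G₃/∂p = 12*r + 2
(∇×G)₃ = ∂G₂/∂p − ∂G₁/∂q = 6*p*r + 3*q^2
∇×G = (-3*p^2, 12*r + 2, 6*p*r + 3*q^2)
At (3, -1, -3): (-27, -34, -51).

(-27, -34, -51)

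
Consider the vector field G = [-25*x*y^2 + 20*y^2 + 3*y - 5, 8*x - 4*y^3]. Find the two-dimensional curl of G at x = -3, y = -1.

∂G₂/∂x = 8
∂G₁/∂y = -50*x*y + 40*y + 3
Scalar curl = 50*x*y - 40*y + 5
At (-3, -1): 195.

195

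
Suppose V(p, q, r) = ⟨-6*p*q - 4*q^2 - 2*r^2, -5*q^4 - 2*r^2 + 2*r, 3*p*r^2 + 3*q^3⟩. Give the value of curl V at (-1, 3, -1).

(∇×V)₁ = ∂V₃/∂q − ∂V₂/∂r = 9*q^2 + 4*r - 2
(∇×V)₂ = ∂V₁/∂r − ∂V₃/∂p = -3*r^2 - 4*r
(∇×V)₃ = ∂V₂/∂p − ∂V₁/∂q = 6*p + 8*q
∇×V = (9*q^2 + 4*r - 2, -3*r^2 - 4*r, 6*p + 8*q)
At (-1, 3, -1): (75, 1, 18).

(75, 1, 18)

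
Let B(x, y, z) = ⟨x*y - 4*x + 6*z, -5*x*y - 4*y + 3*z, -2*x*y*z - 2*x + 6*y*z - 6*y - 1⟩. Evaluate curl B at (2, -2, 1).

(-7, 4, 8)

(∇×B)₁ = ∂B₃/∂y − ∂B₂/∂z = -2*x*z + 6*z - 9
(∇×B)₂ = ∂B₁/∂z − ∂B₃/∂x = 2*y*z + 8
(∇×B)₃ = ∂B₂/∂x − ∂B₁/∂y = -x - 5*y
∇×B = (-2*x*z + 6*z - 9, 2*y*z + 8, -x - 5*y)
At (2, -2, 1): (-7, 4, 8).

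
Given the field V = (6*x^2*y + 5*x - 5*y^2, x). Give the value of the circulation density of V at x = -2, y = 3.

7

∂V₂/∂x = 1
∂V₁/∂y = 6*x^2 - 10*y
Scalar curl = -6*x^2 + 10*y + 1
At (-2, 3): 7.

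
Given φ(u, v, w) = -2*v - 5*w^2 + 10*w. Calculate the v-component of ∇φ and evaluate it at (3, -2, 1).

(∇φ)_2 = ∂φ/∂v = -2
At (3, -2, 1): -2.

-2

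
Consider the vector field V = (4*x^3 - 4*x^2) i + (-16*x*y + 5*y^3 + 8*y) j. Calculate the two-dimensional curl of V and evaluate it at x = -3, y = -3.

∂V₂/∂x = -16*y
∂V₁/∂y = 0
Scalar curl = -16*y
At (-3, -3): 48.

48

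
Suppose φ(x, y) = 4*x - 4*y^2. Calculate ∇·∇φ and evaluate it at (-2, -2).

-8

∂²φ/∂x² = 0
∂²φ/∂y² = -8
∇²φ = -8
At (-2, -2): -8.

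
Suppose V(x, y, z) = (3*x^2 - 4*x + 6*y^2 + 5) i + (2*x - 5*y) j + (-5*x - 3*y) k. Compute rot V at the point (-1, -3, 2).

(-3, 5, 38)

(∇×V)₁ = ∂V₃/∂y − ∂V₂/∂z = -3
(∇×V)₂ = ∂V₁/∂z − ∂V₃/∂x = 5
(∇×V)₃ = ∂V₂/∂x − ∂V₁/∂y = -12*y + 2
∇×V = (-3, 5, -12*y + 2)
At (-1, -3, 2): (-3, 5, 38).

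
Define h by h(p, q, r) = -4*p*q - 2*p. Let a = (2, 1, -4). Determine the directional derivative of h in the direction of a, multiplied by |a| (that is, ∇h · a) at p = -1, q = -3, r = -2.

∂h/∂p = -4*q - 2
∂h/∂q = -4*p
∂h/∂r = 0
∇h at (-1, -3, -2) = (10, 4, 0)
∇h · a = (10)(2) + (4)(1) + (0)(-4) = 24

24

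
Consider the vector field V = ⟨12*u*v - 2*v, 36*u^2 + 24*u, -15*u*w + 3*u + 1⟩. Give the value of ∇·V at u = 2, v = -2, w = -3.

∂V₁/∂u = 12*v
∂V₂/∂v = 0
∂V₃/∂w = -15*u
∇·V = -15*u + 12*v
At (2, -2, -3): -54.

-54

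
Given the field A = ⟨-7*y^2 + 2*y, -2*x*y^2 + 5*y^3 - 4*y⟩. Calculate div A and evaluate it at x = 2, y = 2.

∂A₁/∂x = 0
∂A₂/∂y = -4*x*y + 15*y^2 - 4
∇·A = -4*x*y + 15*y^2 - 4
At (2, 2): 40.

40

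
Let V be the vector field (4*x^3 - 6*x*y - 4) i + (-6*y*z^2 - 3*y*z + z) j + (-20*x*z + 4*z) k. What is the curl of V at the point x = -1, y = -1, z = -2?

(20, -40, -6)

(∇×V)₁ = ∂V₃/∂y − ∂V₂/∂z = 12*y*z + 3*y - 1
(∇×V)₂ = ∂V₁/∂z − ∂V₃/∂x = 20*z
(∇×V)₃ = ∂V₂/∂x − ∂V₁/∂y = 6*x
∇×V = (12*y*z + 3*y - 1, 20*z, 6*x)
At (-1, -1, -2): (20, -40, -6).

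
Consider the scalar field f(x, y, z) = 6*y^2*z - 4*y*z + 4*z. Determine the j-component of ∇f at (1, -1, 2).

(∇f)_2 = ∂f/∂y = 12*y*z - 4*z
At (1, -1, 2): -32.

-32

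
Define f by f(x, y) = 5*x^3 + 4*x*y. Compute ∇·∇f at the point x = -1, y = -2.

-30

∂²f/∂x² = 30*x
∂²f/∂y² = 0
∇²f = 30*x
At (-1, -2): -30.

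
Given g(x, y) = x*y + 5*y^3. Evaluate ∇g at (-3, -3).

∂g/∂x = y
∂g/∂y = x + 15*y^2
∇g = (y, x + 15*y^2)
At (-3, -3): (-3, 132).

(-3, 132)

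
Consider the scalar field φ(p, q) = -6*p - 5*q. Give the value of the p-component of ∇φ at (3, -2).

(∇φ)_1 = ∂φ/∂p = -6
At (3, -2): -6.

-6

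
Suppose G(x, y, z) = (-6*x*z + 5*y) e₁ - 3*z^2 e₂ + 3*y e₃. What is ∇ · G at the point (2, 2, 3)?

-18

∂G₁/∂x = -6*z
∂G₂/∂y = 0
∂G₃/∂z = 0
∇·G = -6*z
At (2, 2, 3): -18.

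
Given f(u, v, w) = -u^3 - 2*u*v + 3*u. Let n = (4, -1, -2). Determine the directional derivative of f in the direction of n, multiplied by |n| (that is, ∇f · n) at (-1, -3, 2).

22

∂f/∂u = -3*u^2 - 2*v + 3
∂f/∂v = -2*u
∂f/∂w = 0
∇f at (-1, -3, 2) = (6, 2, 0)
∇f · n = (6)(4) + (2)(-1) + (0)(-2) = 22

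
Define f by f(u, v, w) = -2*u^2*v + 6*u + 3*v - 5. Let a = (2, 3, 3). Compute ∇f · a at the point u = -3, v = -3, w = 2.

-105

∂f/∂u = -4*u*v + 6
∂f/∂v = -2*u^2 + 3
∂f/∂w = 0
∇f at (-3, -3, 2) = (-30, -15, 0)
∇f · a = (-30)(2) + (-15)(3) + (0)(3) = -105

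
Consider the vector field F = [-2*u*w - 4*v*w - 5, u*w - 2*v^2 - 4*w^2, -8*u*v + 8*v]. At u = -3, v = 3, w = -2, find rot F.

(19, 18, -10)

(∇×F)₁ = ∂F₃/∂v − ∂F₂/∂w = -9*u + 8*w + 8
(∇×F)₂ = ∂F₁/∂w − ∂F₃/∂u = -2*u + 4*v
(∇×F)₃ = ∂F₂/∂u − ∂F₁/∂v = 5*w
∇×F = (-9*u + 8*w + 8, -2*u + 4*v, 5*w)
At (-3, 3, -2): (19, 18, -10).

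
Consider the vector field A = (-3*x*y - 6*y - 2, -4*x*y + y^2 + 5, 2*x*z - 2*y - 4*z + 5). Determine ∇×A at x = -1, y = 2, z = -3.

(-2, 6, -5)

(∇×A)₁ = ∂A₃/∂y − ∂A₂/∂z = -2
(∇×A)₂ = ∂A₁/∂z − ∂A₃/∂x = -2*z
(∇×A)₃ = ∂A₂/∂x − ∂A₁/∂y = 3*x - 4*y + 6
∇×A = (-2, -2*z, 3*x - 4*y + 6)
At (-1, 2, -3): (-2, 6, -5).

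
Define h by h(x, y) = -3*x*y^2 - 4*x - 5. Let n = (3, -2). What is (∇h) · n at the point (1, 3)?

-57

∂h/∂x = -3*y^2 - 4
∂h/∂y = -6*x*y
∇h at (1, 3) = (-31, -18)
∇h · n = (-31)(3) + (-18)(-2) = -57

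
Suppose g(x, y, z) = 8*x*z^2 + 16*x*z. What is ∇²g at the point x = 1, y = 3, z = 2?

16

∂²g/∂x² = 0
∂²g/∂y² = 0
∂²g/∂z² = 16*x
∇²g = 16*x
At (1, 3, 2): 16.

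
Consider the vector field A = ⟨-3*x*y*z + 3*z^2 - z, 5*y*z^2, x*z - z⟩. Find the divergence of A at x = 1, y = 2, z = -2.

32

∂A₁/∂x = -3*y*z
∂A₂/∂y = 5*z^2
∂A₃/∂z = x - 1
∇·A = x - 3*y*z + 5*z^2 - 1
At (1, 2, -2): 32.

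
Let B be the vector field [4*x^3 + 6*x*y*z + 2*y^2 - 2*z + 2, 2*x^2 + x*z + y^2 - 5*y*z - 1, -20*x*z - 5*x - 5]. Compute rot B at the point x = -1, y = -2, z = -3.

(∇×B)₁ = ∂B₃/∂y − ∂B₂/∂z = -x + 5*y
(∇×B)₂ = ∂B₁/∂z − ∂B₃/∂x = 6*x*y + 20*z + 3
(∇×B)₃ = ∂B₂/∂x − ∂B₁/∂y = -6*x*z + 4*x - 4*y + z
∇×B = (-x + 5*y, 6*x*y + 20*z + 3, -6*x*z + 4*x - 4*y + z)
At (-1, -2, -3): (-9, -45, -17).

(-9, -45, -17)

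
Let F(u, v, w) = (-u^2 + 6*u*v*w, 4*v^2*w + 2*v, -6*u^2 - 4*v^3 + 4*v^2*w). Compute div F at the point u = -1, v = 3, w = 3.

∂F₁/∂u = -2*u + 6*v*w
∂F₂/∂v = 8*v*w + 2
∂F₃/∂w = 4*v^2
∇·F = -2*u + 4*v^2 + 14*v*w + 2
At (-1, 3, 3): 166.

166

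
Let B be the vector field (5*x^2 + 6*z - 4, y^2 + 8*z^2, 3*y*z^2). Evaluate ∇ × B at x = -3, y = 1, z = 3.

(-21, 6, 0)

(∇×B)₁ = ∂B₃/∂y − ∂B₂/∂z = 3*z^2 - 16*z
(∇×B)₂ = ∂B₁/∂z − ∂B₃/∂x = 6
(∇×B)₃ = ∂B₂/∂x − ∂B₁/∂y = 0
∇×B = (3*z^2 - 16*z, 6, 0)
At (-3, 1, 3): (-21, 6, 0).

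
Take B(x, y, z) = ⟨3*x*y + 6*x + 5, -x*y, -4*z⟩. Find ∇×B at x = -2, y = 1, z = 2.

(0, 0, 5)

(∇×B)₁ = ∂B₃/∂y − ∂B₂/∂z = 0
(∇×B)₂ = ∂B₁/∂z − ∂B₃/∂x = 0
(∇×B)₃ = ∂B₂/∂x − ∂B₁/∂y = -3*x - y
∇×B = (0, 0, -3*x - y)
At (-2, 1, 2): (0, 0, 5).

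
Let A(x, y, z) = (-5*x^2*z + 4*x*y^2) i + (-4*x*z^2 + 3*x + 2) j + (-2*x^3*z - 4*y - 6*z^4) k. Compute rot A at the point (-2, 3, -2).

(∇×A)₁ = ∂A₃/∂y − ∂A₂/∂z = 8*x*z - 4
(∇×A)₂ = ∂A₁/∂z − ∂A₃/∂x = 6*x^2*z - 5*x^2
(∇×A)₃ = ∂A₂/∂x − ∂A₁/∂y = -8*x*y - 4*z^2 + 3
∇×A = (8*x*z - 4, 6*x^2*z - 5*x^2, -8*x*y - 4*z^2 + 3)
At (-2, 3, -2): (28, -68, 35).

(28, -68, 35)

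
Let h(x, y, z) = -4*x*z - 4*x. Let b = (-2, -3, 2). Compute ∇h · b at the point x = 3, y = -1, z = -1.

-24

∂h/∂x = -4*z - 4
∂h/∂y = 0
∂h/∂z = -4*x
∇h at (3, -1, -1) = (0, 0, -12)
∇h · b = (0)(-2) + (0)(-3) + (-12)(2) = -24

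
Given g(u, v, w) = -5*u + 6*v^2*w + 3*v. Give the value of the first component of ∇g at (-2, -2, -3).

(∇g)_1 = ∂g/∂u = -5
At (-2, -2, -3): -5.

-5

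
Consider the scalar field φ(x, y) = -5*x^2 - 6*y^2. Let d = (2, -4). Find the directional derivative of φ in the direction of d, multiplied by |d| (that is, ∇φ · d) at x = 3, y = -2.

∂φ/∂x = -10*x
∂φ/∂y = -12*y
∇φ at (3, -2) = (-30, 24)
∇φ · d = (-30)(2) + (24)(-4) = -156

-156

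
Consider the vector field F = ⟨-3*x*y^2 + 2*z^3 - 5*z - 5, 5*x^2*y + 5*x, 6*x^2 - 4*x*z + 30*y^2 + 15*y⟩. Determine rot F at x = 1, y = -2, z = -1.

(∇×F)₁ = ∂F₃/∂y − ∂F₂/∂z = 60*y + 15
(∇×F)₂ = ∂F₁/∂z − ∂F₃/∂x = -12*x + 6*z^2 + 4*z - 5
(∇×F)₃ = ∂F₂/∂x − ∂F₁/∂y = 16*x*y + 5
∇×F = (60*y + 15, -12*x + 6*z^2 + 4*z - 5, 16*x*y + 5)
At (1, -2, -1): (-105, -15, -27).

(-105, -15, -27)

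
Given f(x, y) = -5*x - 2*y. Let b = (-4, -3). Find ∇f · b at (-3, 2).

∂f/∂x = -5
∂f/∂y = -2
∇f at (-3, 2) = (-5, -2)
∇f · b = (-5)(-4) + (-2)(-3) = 26

26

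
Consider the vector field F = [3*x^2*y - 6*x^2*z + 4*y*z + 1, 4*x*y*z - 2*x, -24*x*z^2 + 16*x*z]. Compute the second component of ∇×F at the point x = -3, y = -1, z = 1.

(∇×F)_2 = ∂F₁/∂z − ∂F₃/∂x
= -6*x^2 + 4*y − (-24*z^2 + 16*z)
= -6*x^2 + 4*y + 24*z^2 - 16*z
At (-3, -1, 1): -50.

-50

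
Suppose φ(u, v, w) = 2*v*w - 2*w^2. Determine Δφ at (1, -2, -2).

∂²φ/∂u² = 0
∂²φ/∂v² = 0
∂²φ/∂w² = -4
∇²φ = -4
At (1, -2, -2): -4.

-4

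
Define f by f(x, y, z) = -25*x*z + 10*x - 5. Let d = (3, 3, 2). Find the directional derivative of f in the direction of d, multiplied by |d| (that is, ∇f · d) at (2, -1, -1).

5

∂f/∂x = -25*z + 10
∂f/∂y = 0
∂f/∂z = -25*x
∇f at (2, -1, -1) = (35, 0, -50)
∇f · d = (35)(3) + (0)(3) + (-50)(2) = 5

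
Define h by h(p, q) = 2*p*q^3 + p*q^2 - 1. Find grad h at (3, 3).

∂h/∂p = 2*q^3 + q^2
∂h/∂q = 6*p*q^2 + 2*p*q
∇h = (2*q^3 + q^2, 6*p*q^2 + 2*p*q)
At (3, 3): (63, 180).

(63, 180)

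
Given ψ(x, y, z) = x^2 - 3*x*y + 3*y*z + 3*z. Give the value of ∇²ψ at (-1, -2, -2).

2

∂²ψ/∂x² = 2
∂²ψ/∂y² = 0
∂²ψ/∂z² = 0
∇²ψ = 2
At (-1, -2, -2): 2.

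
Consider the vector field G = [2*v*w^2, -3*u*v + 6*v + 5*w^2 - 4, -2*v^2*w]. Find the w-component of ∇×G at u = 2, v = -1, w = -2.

(∇×G)_3 = ∂G₂/∂u − ∂G₁/∂v
= -3*v − (2*w^2)
= -3*v - 2*w^2
At (2, -1, -2): -5.

-5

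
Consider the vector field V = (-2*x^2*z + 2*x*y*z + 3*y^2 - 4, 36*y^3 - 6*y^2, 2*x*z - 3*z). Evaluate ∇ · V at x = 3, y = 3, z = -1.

945

∂V₁/∂x = -4*x*z + 2*y*z
∂V₂/∂y = 108*y^2 - 12*y
∂V₃/∂z = 2*x - 3
∇·V = -4*x*z + 2*x + 108*y^2 + 2*y*z - 12*y - 3
At (3, 3, -1): 945.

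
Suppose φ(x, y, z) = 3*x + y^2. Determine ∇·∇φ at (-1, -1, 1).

2

∂²φ/∂x² = 0
∂²φ/∂y² = 2
∂²φ/∂z² = 0
∇²φ = 2
At (-1, -1, 1): 2.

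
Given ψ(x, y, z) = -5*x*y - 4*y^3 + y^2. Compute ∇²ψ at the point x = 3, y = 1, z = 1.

-22

∂²ψ/∂x² = 0
∂²ψ/∂y² = 2*(-12*y + 1)
∂²ψ/∂z² = 0
∇²ψ = -24*y + 2
At (3, 1, 1): -22.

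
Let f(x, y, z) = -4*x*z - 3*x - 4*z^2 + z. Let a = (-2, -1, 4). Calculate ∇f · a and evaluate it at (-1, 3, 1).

∂f/∂x = -4*z - 3
∂f/∂y = 0
∂f/∂z = -4*x - 8*z + 1
∇f at (-1, 3, 1) = (-7, 0, -3)
∇f · a = (-7)(-2) + (0)(-1) + (-3)(4) = 2

2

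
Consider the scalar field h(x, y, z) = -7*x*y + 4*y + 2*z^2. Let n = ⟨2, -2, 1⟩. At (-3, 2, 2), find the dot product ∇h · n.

-70

∂h/∂x = -7*y
∂h/∂y = -7*x + 4
∂h/∂z = 4*z
∇h at (-3, 2, 2) = (-14, 25, 8)
∇h · n = (-14)(2) + (25)(-2) + (8)(1) = -70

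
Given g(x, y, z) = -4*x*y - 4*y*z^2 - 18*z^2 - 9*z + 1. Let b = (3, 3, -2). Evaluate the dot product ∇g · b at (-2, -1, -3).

∂g/∂x = -4*y
∂g/∂y = -4*x - 4*z^2
∂g/∂z = -8*y*z - 36*z - 9
∇g at (-2, -1, -3) = (4, -28, 75)
∇g · b = (4)(3) + (-28)(3) + (75)(-2) = -222

-222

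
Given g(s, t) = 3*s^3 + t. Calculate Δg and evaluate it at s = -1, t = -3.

∂²g/∂s² = 18*s
∂²g/∂t² = 0
∇²g = 18*s
At (-1, -3): -18.

-18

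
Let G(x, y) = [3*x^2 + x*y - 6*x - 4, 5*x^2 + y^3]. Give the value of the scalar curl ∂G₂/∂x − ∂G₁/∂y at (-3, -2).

-27

∂G₂/∂x = 10*x
∂G₁/∂y = x
Scalar curl = 9*x
At (-3, -2): -27.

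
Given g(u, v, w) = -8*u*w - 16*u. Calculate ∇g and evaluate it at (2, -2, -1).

(-8, 0, -16)

∂g/∂u = -8*w - 16
∂g/∂v = 0
∂g/∂w = -8*u
∇g = (-8*w - 16, 0, -8*u)
At (2, -2, -1): (-8, 0, -16).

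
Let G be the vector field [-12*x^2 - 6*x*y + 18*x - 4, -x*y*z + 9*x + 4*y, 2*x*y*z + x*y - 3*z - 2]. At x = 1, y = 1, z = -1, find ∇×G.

(∇×G)₁ = ∂G₃/∂y − ∂G₂/∂z = x*y + 2*x*z + x
(∇×G)₂ = ∂G₁/∂z − ∂G₃/∂x = -2*y*z - y
(∇×G)₃ = ∂G₂/∂x − ∂G₁/∂y = 6*x - y*z + 9
∇×G = (x*y + 2*x*z + x, -2*y*z - y, 6*x - y*z + 9)
At (1, 1, -1): (0, 1, 16).

(0, 1, 16)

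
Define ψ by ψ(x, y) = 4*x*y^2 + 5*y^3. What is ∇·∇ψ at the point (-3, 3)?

∂²ψ/∂x² = 0
∂²ψ/∂y² = 2*(4*x + 15*y)
∇²ψ = 8*x + 30*y
At (-3, 3): 66.

66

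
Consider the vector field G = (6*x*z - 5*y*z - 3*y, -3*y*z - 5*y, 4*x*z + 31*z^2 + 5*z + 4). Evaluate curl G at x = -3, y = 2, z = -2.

(∇×G)₁ = ∂G₃/∂y − ∂G₂/∂z = 3*y
(∇×G)₂ = ∂G₁/∂z − ∂G₃/∂x = 6*x - 5*y - 4*z
(∇×G)₃ = ∂G₂/∂x − ∂G₁/∂y = 5*z + 3
∇×G = (3*y, 6*x - 5*y - 4*z, 5*z + 3)
At (-3, 2, -2): (6, -20, -7).

(6, -20, -7)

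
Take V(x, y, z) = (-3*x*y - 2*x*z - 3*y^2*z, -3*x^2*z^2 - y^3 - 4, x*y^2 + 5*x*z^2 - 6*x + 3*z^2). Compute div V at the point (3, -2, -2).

-74

∂V₁/∂x = -3*y - 2*z
∂V₂/∂y = -3*y^2
∂V₃/∂z = 10*x*z + 6*z
∇·V = 10*x*z - 3*y^2 - 3*y + 4*z
At (3, -2, -2): -74.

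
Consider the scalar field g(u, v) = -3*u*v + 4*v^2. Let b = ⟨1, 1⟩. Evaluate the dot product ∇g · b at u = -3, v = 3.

∂g/∂u = -3*v
∂g/∂v = -3*u + 8*v
∇g at (-3, 3) = (-9, 33)
∇g · b = (-9)(1) + (33)(1) = 24

24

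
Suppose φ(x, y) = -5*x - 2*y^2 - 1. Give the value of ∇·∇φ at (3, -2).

∂²φ/∂x² = 0
∂²φ/∂y² = -4
∇²φ = -4
At (3, -2): -4.

-4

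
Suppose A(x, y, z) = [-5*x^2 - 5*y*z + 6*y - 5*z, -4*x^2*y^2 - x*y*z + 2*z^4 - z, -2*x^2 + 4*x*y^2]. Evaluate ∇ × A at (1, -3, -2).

(38, -22, -94)

(∇×A)₁ = ∂A₃/∂y − ∂A₂/∂z = 9*x*y - 8*z^3 + 1
(∇×A)₂ = ∂A₁/∂z − ∂A₃/∂x = 4*x - 4*y^2 - 5*y - 5
(∇×A)₃ = ∂A₂/∂x − ∂A₁/∂y = -8*x*y^2 - y*z + 5*z - 6
∇×A = (9*x*y - 8*z^3 + 1, 4*x - 4*y^2 - 5*y - 5, -8*x*y^2 - y*z + 5*z - 6)
At (1, -3, -2): (38, -22, -94).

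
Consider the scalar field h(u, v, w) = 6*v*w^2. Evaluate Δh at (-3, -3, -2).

-36

∂²h/∂u² = 0
∂²h/∂v² = 0
∂²h/∂w² = 12*v
∇²h = 12*v
At (-3, -3, -2): -36.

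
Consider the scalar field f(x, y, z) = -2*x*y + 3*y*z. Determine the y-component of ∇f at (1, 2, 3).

7

(∇f)_2 = ∂f/∂y = -2*x + 3*z
At (1, 2, 3): 7.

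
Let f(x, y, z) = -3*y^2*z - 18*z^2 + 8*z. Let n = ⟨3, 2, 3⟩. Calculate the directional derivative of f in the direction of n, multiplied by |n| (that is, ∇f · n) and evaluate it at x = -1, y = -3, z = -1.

∂f/∂x = 0
∂f/∂y = -6*y*z
∂f/∂z = -3*y^2 - 36*z + 8
∇f at (-1, -3, -1) = (0, -18, 17)
∇f · n = (0)(3) + (-18)(2) + (17)(3) = 15

15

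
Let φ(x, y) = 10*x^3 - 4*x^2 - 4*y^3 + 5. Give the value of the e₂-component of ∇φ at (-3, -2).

(∇φ)_2 = ∂φ/∂y = -12*y^2
At (-3, -2): -48.

-48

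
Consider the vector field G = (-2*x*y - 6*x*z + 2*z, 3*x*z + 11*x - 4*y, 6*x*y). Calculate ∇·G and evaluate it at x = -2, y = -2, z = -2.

∂G₁/∂x = -2*y - 6*z
∂G₂/∂y = -4
∂G₃/∂z = 0
∇·G = -2*y - 6*z - 4
At (-2, -2, -2): 12.

12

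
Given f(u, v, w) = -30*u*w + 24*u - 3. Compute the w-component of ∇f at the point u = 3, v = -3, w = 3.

-90

(∇f)_3 = ∂f/∂w = -30*u
At (3, -3, 3): -90.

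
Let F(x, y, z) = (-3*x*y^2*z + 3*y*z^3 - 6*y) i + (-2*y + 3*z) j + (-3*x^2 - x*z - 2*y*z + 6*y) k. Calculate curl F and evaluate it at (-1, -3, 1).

(∇×F)₁ = ∂F₃/∂y − ∂F₂/∂z = -2*z + 3
(∇×F)₂ = ∂F₁/∂z − ∂F₃/∂x = -3*x*y^2 + 6*x + 9*y*z^2 + z
(∇×F)₃ = ∂F₂/∂x − ∂F₁/∂y = 6*x*y*z - 3*z^3 + 6
∇×F = (-2*z + 3, -3*x*y^2 + 6*x + 9*y*z^2 + z, 6*x*y*z - 3*z^3 + 6)
At (-1, -3, 1): (1, -5, 21).

(1, -5, 21)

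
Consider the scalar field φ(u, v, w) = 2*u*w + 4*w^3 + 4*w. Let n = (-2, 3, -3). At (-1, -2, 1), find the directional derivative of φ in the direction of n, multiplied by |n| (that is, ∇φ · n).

∂φ/∂u = 2*w
∂φ/∂v = 0
∂φ/∂w = 2*u + 12*w^2 + 4
∇φ at (-1, -2, 1) = (2, 0, 14)
∇φ · n = (2)(-2) + (0)(3) + (14)(-3) = -46

-46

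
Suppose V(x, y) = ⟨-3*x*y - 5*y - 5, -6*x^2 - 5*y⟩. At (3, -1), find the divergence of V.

-2

∂V₁/∂x = -3*y
∂V₂/∂y = -5
∇·V = -3*y - 5
At (3, -1): -2.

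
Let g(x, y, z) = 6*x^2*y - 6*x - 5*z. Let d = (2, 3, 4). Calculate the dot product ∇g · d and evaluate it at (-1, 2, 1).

∂g/∂x = 12*x*y - 6
∂g/∂y = 6*x^2
∂g/∂z = -5
∇g at (-1, 2, 1) = (-30, 6, -5)
∇g · d = (-30)(2) + (6)(3) + (-5)(4) = -62

-62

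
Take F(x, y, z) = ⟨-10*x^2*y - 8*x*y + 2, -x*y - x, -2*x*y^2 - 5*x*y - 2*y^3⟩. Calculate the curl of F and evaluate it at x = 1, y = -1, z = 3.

(-7, -3, 18)

(∇×F)₁ = ∂F₃/∂y − ∂F₂/∂z = -4*x*y - 5*x - 6*y^2
(∇×F)₂ = ∂F₁/∂z − ∂F₃/∂x = 2*y^2 + 5*y
(∇×F)₃ = ∂F₂/∂x − ∂F₁/∂y = 10*x^2 + 8*x - y - 1
∇×F = (-4*x*y - 5*x - 6*y^2, 2*y^2 + 5*y, 10*x^2 + 8*x - y - 1)
At (1, -1, 3): (-7, -3, 18).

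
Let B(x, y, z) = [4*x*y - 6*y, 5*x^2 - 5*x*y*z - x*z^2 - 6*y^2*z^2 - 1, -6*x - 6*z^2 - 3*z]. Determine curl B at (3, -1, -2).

(∇×B)₁ = ∂B₃/∂y − ∂B₂/∂z = 5*x*y + 2*x*z + 12*y^2*z
(∇×B)₂ = ∂B₁/∂z − ∂B₃/∂x = 6
(∇×B)₃ = ∂B₂/∂x − ∂B₁/∂y = 6*x - 5*y*z - z^2 + 6
∇×B = (5*x*y + 2*x*z + 12*y^2*z, 6, 6*x - 5*y*z - z^2 + 6)
At (3, -1, -2): (-51, 6, 10).

(-51, 6, 10)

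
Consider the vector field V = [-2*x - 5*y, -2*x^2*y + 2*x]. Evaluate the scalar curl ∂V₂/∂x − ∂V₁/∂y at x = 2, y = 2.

∂V₂/∂x = -4*x*y + 2
∂V₁/∂y = -5
Scalar curl = -4*x*y + 7
At (2, 2): -9.

-9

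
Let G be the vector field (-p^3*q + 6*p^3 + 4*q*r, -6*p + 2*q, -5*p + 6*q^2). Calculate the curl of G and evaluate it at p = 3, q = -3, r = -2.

(∇×G)₁ = ∂G₃/∂q − ∂G₂/∂r = 12*q
(∇×G)₂ = ∂G₁/∂r − ∂G₃/∂p = 4*q + 5
(∇×G)₃ = ∂G₂/∂p − ∂G₁/∂q = p^3 - 4*r - 6
∇×G = (12*q, 4*q + 5, p^3 - 4*r - 6)
At (3, -3, -2): (-36, -7, 29).

(-36, -7, 29)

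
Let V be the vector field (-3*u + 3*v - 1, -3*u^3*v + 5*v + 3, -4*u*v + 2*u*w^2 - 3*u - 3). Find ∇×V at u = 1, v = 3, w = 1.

(-4, 13, -30)

(∇×V)₁ = ∂V₃/∂v − ∂V₂/∂w = -4*u
(∇×V)₂ = ∂V₁/∂w − ∂V₃/∂u = 4*v - 2*w^2 + 3
(∇×V)₃ = ∂V₂/∂u − ∂V₁/∂v = -9*u^2*v - 3
∇×V = (-4*u, 4*v - 2*w^2 + 3, -9*u^2*v - 3)
At (1, 3, 1): (-4, 13, -30).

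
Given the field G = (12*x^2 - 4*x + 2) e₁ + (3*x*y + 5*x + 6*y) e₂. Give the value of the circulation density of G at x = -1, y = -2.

∂G₂/∂x = 3*y + 5
∂G₁/∂y = 0
Scalar curl = 3*y + 5
At (-1, -2): -1.

-1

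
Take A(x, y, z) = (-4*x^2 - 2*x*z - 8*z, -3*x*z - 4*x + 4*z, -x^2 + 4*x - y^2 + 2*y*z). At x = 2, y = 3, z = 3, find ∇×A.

(∇×A)₁ = ∂A₃/∂y − ∂A₂/∂z = 3*x - 2*y + 2*z - 4
(∇×A)₂ = ∂A₁/∂z − ∂A₃/∂x = -12
(∇×A)₃ = ∂A₂/∂x − ∂A₁/∂y = -3*z - 4
∇×A = (3*x - 2*y + 2*z - 4, -12, -3*z - 4)
At (2, 3, 3): (2, -12, -13).

(2, -12, -13)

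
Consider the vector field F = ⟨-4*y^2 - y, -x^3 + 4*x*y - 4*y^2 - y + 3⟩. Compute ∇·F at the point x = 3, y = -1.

19

∂F₁/∂x = 0
∂F₂/∂y = 4*x - 8*y - 1
∇·F = 4*x - 8*y - 1
At (3, -1): 19.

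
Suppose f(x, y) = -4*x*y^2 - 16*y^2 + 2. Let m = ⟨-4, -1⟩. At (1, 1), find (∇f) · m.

∂f/∂x = -4*y^2
∂f/∂y = -8*x*y - 32*y
∇f at (1, 1) = (-4, -40)
∇f · m = (-4)(-4) + (-40)(-1) = 56

56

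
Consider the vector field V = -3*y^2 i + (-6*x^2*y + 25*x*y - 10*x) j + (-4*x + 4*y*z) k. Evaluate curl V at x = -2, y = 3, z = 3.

(∇×V)₁ = ∂V₃/∂y − ∂V₂/∂z = 4*z
(∇×V)₂ = ∂V₁/∂z − ∂V₃/∂x = 4
(∇×V)₃ = ∂V₂/∂x − ∂V₁/∂y = -12*x*y + 31*y - 10
∇×V = (4*z, 4, -12*x*y + 31*y - 10)
At (-2, 3, 3): (12, 4, 155).

(12, 4, 155)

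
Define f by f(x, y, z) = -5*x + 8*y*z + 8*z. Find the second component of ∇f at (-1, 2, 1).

(∇f)_2 = ∂f/∂y = 8*z
At (-1, 2, 1): 8.

8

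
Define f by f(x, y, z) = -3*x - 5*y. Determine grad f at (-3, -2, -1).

(-3, -5, 0)

∂f/∂x = -3
∂f/∂y = -5
∂f/∂z = 0
∇f = (-3, -5, 0)
At (-3, -2, -1): (-3, -5, 0).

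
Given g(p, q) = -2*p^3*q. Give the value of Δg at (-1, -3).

∂²g/∂p² = -12*p*q
∂²g/∂q² = 0
∇²g = -12*p*q
At (-1, -3): -36.

-36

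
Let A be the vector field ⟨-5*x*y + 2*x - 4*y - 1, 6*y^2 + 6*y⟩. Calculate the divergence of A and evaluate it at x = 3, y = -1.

1

∂A₁/∂x = -5*y + 2
∂A₂/∂y = 12*y + 6
∇·A = 7*y + 8
At (3, -1): 1.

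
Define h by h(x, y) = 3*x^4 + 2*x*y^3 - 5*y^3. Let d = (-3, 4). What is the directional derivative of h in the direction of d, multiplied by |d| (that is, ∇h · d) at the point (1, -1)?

-66

∂h/∂x = 12*x^3 + 2*y^3
∂h/∂y = 6*x*y^2 - 15*y^2
∇h at (1, -1) = (10, -9)
∇h · d = (10)(-3) + (-9)(4) = -66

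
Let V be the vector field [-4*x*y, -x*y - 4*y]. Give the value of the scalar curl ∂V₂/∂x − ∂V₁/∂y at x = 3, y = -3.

15

∂V₂/∂x = -y
∂V₁/∂y = -4*x
Scalar curl = 4*x - y
At (3, -3): 15.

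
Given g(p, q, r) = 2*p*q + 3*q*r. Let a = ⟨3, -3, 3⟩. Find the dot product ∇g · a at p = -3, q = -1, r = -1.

12

∂g/∂p = 2*q
∂g/∂q = 2*p + 3*r
∂g/∂r = 3*q
∇g at (-3, -1, -1) = (-2, -9, -3)
∇g · a = (-2)(3) + (-9)(-3) + (-3)(3) = 12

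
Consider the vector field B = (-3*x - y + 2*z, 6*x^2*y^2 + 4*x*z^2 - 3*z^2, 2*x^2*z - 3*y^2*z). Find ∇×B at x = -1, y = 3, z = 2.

(-8, 10, -91)

(∇×B)₁ = ∂B₃/∂y − ∂B₂/∂z = -8*x*z - 6*y*z + 6*z
(∇×B)₂ = ∂B₁/∂z − ∂B₃/∂x = -4*x*z + 2
(∇×B)₃ = ∂B₂/∂x − ∂B₁/∂y = 12*x*y^2 + 4*z^2 + 1
∇×B = (-8*x*z - 6*y*z + 6*z, -4*x*z + 2, 12*x*y^2 + 4*z^2 + 1)
At (-1, 3, 2): (-8, 10, -91).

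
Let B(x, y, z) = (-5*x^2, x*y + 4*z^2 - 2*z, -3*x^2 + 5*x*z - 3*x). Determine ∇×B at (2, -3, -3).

(∇×B)₁ = ∂B₃/∂y − ∂B₂/∂z = -8*z + 2
(∇×B)₂ = ∂B₁/∂z − ∂B₃/∂x = 6*x - 5*z + 3
(∇×B)₃ = ∂B₂/∂x − ∂B₁/∂y = y
∇×B = (-8*z + 2, 6*x - 5*z + 3, y)
At (2, -3, -3): (26, 30, -3).

(26, 30, -3)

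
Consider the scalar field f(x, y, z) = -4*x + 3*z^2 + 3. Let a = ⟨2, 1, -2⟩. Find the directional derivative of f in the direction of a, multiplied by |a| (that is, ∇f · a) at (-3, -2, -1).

∂f/∂x = -4
∂f/∂y = 0
∂f/∂z = 6*z
∇f at (-3, -2, -1) = (-4, 0, -6)
∇f · a = (-4)(2) + (0)(1) + (-6)(-2) = 4

4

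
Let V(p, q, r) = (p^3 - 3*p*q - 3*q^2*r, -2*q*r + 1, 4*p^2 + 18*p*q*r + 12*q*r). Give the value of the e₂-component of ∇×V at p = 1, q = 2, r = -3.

(∇×V)_2 = ∂V₁/∂r − ∂V₃/∂p
= -3*q^2 − (8*p + 18*q*r)
= -8*p - 3*q^2 - 18*q*r
At (1, 2, -3): 88.

88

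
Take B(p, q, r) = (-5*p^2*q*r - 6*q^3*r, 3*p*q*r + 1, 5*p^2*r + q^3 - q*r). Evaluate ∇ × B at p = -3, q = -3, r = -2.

(∇×B)₁ = ∂B₃/∂q − ∂B₂/∂r = -3*p*q + 3*q^2 - r
(∇×B)₂ = ∂B₁/∂r − ∂B₃/∂p = -5*p^2*q - 10*p*r - 6*q^3
(∇×B)₃ = ∂B₂/∂p − ∂B₁/∂q = 5*p^2*r + 18*q^2*r + 3*q*r
∇×B = (-3*p*q + 3*q^2 - r, -5*p^2*q - 10*p*r - 6*q^3, 5*p^2*r + 18*q^2*r + 3*q*r)
At (-3, -3, -2): (2, 237, -396).

(2, 237, -396)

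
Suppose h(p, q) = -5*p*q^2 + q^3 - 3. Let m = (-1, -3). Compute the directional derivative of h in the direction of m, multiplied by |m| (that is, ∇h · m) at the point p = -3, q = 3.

-306

∂h/∂p = -5*q^2
∂h/∂q = -10*p*q + 3*q^2
∇h at (-3, 3) = (-45, 117)
∇h · m = (-45)(-1) + (117)(-3) = -306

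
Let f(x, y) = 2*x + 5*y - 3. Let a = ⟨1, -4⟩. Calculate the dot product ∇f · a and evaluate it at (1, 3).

-18

∂f/∂x = 2
∂f/∂y = 5
∇f at (1, 3) = (2, 5)
∇f · a = (2)(1) + (5)(-4) = -18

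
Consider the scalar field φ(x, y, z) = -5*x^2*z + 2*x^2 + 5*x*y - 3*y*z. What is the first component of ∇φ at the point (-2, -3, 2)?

17

(∇φ)_1 = ∂φ/∂x = -10*x*z + 4*x + 5*y
At (-2, -3, 2): 17.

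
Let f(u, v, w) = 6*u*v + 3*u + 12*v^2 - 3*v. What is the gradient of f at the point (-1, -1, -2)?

∂f/∂u = 6*v + 3
∂f/∂v = 6*u + 24*v - 3
∂f/∂w = 0
∇f = (6*v + 3, 6*u + 24*v - 3, 0)
At (-1, -1, -2): (-3, -33, 0).

(-3, -33, 0)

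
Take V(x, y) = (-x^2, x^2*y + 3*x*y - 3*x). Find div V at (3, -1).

12

∂V₁/∂x = -2*x
∂V₂/∂y = x^2 + 3*x
∇·V = x^2 + x
At (3, -1): 12.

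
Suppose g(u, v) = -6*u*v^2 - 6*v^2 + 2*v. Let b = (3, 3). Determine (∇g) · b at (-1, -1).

∂g/∂u = -6*v^2
∂g/∂v = -12*u*v - 12*v + 2
∇g at (-1, -1) = (-6, 2)
∇g · b = (-6)(3) + (2)(3) = -12

-12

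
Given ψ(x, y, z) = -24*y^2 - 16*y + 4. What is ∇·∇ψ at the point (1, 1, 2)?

-48

∂²ψ/∂x² = 0
∂²ψ/∂y² = -48
∂²ψ/∂z² = 0
∇²ψ = -48
At (1, 1, 2): -48.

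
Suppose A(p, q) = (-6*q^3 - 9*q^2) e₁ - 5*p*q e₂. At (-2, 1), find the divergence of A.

∂A₁/∂p = 0
∂A₂/∂q = -5*p
∇·A = -5*p
At (-2, 1): 10.

10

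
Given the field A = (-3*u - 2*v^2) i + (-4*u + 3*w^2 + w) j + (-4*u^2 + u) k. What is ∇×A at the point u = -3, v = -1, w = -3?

(∇×A)₁ = ∂A₃/∂v − ∂A₂/∂w = -6*w - 1
(∇×A)₂ = ∂A₁/∂w − ∂A₃/∂u = 8*u - 1
(∇×A)₃ = ∂A₂/∂u − ∂A₁/∂v = 4*v - 4
∇×A = (-6*w - 1, 8*u - 1, 4*v - 4)
At (-3, -1, -3): (17, -25, -8).

(17, -25, -8)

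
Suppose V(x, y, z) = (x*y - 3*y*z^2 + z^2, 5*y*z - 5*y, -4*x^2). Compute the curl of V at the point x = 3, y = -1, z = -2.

(∇×V)₁ = ∂V₃/∂y − ∂V₂/∂z = -5*y
(∇×V)₂ = ∂V₁/∂z − ∂V₃/∂x = 8*x - 6*y*z + 2*z
(∇×V)₃ = ∂V₂/∂x − ∂V₁/∂y = -x + 3*z^2
∇×V = (-5*y, 8*x - 6*y*z + 2*z, -x + 3*z^2)
At (3, -1, -2): (5, 8, 9).

(5, 8, 9)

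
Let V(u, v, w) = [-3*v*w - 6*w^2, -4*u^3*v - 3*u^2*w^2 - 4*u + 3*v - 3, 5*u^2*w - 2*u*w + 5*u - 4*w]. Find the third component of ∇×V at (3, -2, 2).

146

(∇×V)_3 = ∂V₂/∂u − ∂V₁/∂v
= -12*u^2*v - 6*u*w^2 - 4 − (-3*w)
= -12*u^2*v - 6*u*w^2 + 3*w - 4
At (3, -2, 2): 146.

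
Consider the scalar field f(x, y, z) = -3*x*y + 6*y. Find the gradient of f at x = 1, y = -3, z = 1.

(9, 3, 0)

∂f/∂x = -3*y
∂f/∂y = -3*x + 6
∂f/∂z = 0
∇f = (-3*y, -3*x + 6, 0)
At (1, -3, 1): (9, 3, 0).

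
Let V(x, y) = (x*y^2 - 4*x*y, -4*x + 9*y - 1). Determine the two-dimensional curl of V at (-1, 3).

∂V₂/∂x = -4
∂V₁/∂y = 2*x*y - 4*x
Scalar curl = -2*x*y + 4*x - 4
At (-1, 3): -2.

-2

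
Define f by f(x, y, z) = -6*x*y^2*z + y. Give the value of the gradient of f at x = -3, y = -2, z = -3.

∂f/∂x = -6*y^2*z
∂f/∂y = -12*x*y*z + 1
∂f/∂z = -6*x*y^2
∇f = (-6*y^2*z, -12*x*y*z + 1, -6*x*y^2)
At (-3, -2, -3): (72, 217, 72).

(72, 217, 72)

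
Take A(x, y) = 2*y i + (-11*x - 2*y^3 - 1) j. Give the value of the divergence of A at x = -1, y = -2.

∂A₁/∂x = 0
∂A₂/∂y = -6*y^2
∇·A = -6*y^2
At (-1, -2): -24.

-24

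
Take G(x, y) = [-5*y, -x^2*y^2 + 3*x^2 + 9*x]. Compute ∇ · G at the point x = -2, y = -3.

24

∂G₁/∂x = 0
∂G₂/∂y = -2*x^2*y
∇·G = -2*x^2*y
At (-2, -3): 24.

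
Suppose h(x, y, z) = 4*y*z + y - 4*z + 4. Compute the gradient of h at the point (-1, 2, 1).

(0, 5, 4)

∂h/∂x = 0
∂h/∂y = 4*z + 1
∂h/∂z = 4*y - 4
∇h = (0, 4*z + 1, 4*y - 4)
At (-1, 2, 1): (0, 5, 4).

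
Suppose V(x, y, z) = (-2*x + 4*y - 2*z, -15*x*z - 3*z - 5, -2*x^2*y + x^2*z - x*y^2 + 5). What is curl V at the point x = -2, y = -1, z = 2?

(-39, 15, -34)

(∇×V)₁ = ∂V₃/∂y − ∂V₂/∂z = -2*x^2 - 2*x*y + 15*x + 3
(∇×V)₂ = ∂V₁/∂z − ∂V₃/∂x = 4*x*y - 2*x*z + y^2 - 2
(∇×V)₃ = ∂V₂/∂x − ∂V₁/∂y = -15*z - 4
∇×V = (-2*x^2 - 2*x*y + 15*x + 3, 4*x*y - 2*x*z + y^2 - 2, -15*z - 4)
At (-2, -1, 2): (-39, 15, -34).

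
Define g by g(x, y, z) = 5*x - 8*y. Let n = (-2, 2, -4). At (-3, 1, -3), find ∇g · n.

∂g/∂x = 5
∂g/∂y = -8
∂g/∂z = 0
∇g at (-3, 1, -3) = (5, -8, 0)
∇g · n = (5)(-2) + (-8)(2) + (0)(-4) = -26

-26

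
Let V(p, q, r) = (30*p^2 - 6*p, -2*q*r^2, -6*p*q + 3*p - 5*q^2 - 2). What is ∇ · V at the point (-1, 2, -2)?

∂V₁/∂p = 60*p - 6
∂V₂/∂q = -2*r^2
∂V₃/∂r = 0
∇·V = 60*p - 2*r^2 - 6
At (-1, 2, -2): -74.

-74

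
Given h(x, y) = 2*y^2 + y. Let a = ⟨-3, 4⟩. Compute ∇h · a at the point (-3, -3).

∂h/∂x = 0
∂h/∂y = 4*y + 1
∇h at (-3, -3) = (0, -11)
∇h · a = (0)(-3) + (-11)(4) = -44

-44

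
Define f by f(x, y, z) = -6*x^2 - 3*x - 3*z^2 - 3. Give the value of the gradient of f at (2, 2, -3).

∂f/∂x = -12*x - 3
∂f/∂y = 0
∂f/∂z = -6*z
∇f = (-12*x - 3, 0, -6*z)
At (2, 2, -3): (-27, 0, 18).

(-27, 0, 18)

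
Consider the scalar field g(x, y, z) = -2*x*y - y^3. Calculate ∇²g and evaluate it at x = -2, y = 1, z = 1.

-6

∂²g/∂x² = 0
∂²g/∂y² = -6*y
∂²g/∂z² = 0
∇²g = -6*y
At (-2, 1, 1): -6.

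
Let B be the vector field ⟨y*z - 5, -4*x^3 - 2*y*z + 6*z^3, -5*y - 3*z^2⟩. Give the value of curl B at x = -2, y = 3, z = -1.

(-17, 3, -47)

(∇×B)₁ = ∂B₃/∂y − ∂B₂/∂z = 2*y - 18*z^2 - 5
(∇×B)₂ = ∂B₁/∂z − ∂B₃/∂x = y
(∇×B)₃ = ∂B₂/∂x − ∂B₁/∂y = -12*x^2 - z
∇×B = (2*y - 18*z^2 - 5, y, -12*x^2 - z)
At (-2, 3, -1): (-17, 3, -47).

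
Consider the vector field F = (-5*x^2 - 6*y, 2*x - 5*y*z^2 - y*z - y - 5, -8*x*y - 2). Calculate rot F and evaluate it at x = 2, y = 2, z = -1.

(-34, 16, 8)

(∇×F)₁ = ∂F₃/∂y − ∂F₂/∂z = -8*x + 10*y*z + y
(∇×F)₂ = ∂F₁/∂z − ∂F₃/∂x = 8*y
(∇×F)₃ = ∂F₂/∂x − ∂F₁/∂y = 8
∇×F = (-8*x + 10*y*z + y, 8*y, 8)
At (2, 2, -1): (-34, 16, 8).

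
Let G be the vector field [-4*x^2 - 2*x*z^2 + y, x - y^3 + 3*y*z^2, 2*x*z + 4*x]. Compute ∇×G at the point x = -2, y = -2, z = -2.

(-24, -16, 0)

(∇×G)₁ = ∂G₃/∂y − ∂G₂/∂z = -6*y*z
(∇×G)₂ = ∂G₁/∂z − ∂G₃/∂x = -4*x*z - 2*z - 4
(∇×G)₃ = ∂G₂/∂x − ∂G₁/∂y = 0
∇×G = (-6*y*z, -4*x*z - 2*z - 4, 0)
At (-2, -2, -2): (-24, -16, 0).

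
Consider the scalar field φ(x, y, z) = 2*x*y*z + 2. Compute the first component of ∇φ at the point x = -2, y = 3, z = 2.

(∇φ)_1 = ∂φ/∂x = 2*y*z
At (-2, 3, 2): 12.

12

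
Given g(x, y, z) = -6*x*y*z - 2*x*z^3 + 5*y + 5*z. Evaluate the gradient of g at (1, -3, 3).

∂g/∂x = -6*y*z - 2*z^3
∂g/∂y = -6*x*z + 5
∂g/∂z = -6*x*y - 6*x*z^2 + 5
∇g = (-6*y*z - 2*z^3, -6*x*z + 5, -6*x*y - 6*x*z^2 + 5)
At (1, -3, 3): (0, -13, -31).

(0, -13, -31)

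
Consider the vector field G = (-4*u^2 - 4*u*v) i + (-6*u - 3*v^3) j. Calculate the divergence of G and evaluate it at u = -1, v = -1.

3

∂G₁/∂u = -8*u - 4*v
∂G₂/∂v = -9*v^2
∇·G = -8*u - 9*v^2 - 4*v
At (-1, -1): 3.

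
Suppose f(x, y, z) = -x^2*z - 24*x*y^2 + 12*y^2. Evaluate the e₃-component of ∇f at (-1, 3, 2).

(∇f)_3 = ∂f/∂z = -x^2
At (-1, 3, 2): -1.

-1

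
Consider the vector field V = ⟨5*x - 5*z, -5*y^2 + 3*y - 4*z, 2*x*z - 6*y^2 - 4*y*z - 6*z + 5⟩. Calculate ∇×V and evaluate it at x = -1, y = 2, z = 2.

(∇×V)₁ = ∂V₃/∂y − ∂V₂/∂z = -12*y - 4*z + 4
(∇×V)₂ = ∂V₁/∂z − ∂V₃/∂x = -2*z - 5
(∇×V)₃ = ∂V₂/∂x − ∂V₁/∂y = 0
∇×V = (-12*y - 4*z + 4, -2*z - 5, 0)
At (-1, 2, 2): (-28, -9, 0).

(-28, -9, 0)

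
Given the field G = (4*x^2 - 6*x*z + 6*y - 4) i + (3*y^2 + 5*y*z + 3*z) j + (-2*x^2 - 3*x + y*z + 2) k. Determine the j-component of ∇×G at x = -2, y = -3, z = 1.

(∇×G)_2 = ∂G₁/∂z − ∂G₃/∂x
= -6*x − (-4*x - 3)
= -2*x + 3
At (-2, -3, 1): 7.

7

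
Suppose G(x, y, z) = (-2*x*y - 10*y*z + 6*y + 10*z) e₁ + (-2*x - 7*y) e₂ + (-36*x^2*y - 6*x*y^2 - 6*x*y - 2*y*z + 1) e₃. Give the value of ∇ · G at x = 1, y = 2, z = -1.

-15

∂G₁/∂x = -2*y
∂G₂/∂y = -7
∂G₃/∂z = -2*y
∇·G = -4*y - 7
At (1, 2, -1): -15.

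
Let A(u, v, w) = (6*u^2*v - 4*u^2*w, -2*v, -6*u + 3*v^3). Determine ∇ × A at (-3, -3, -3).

(81, -30, -54)

(∇×A)₁ = ∂A₃/∂v − ∂A₂/∂w = 9*v^2
(∇×A)₂ = ∂A₁/∂w − ∂A₃/∂u = -4*u^2 + 6
(∇×A)₃ = ∂A₂/∂u − ∂A₁/∂v = -6*u^2
∇×A = (9*v^2, -4*u^2 + 6, -6*u^2)
At (-3, -3, -3): (81, -30, -54).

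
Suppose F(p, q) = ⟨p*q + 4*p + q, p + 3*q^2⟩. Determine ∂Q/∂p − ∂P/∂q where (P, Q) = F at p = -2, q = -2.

2

∂F₂/∂p = 1
∂F₁/∂q = p + 1
Scalar curl = -p
At (-2, -2): 2.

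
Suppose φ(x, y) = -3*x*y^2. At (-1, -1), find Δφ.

6

∂²φ/∂x² = 0
∂²φ/∂y² = -6*x
∇²φ = -6*x
At (-1, -1): 6.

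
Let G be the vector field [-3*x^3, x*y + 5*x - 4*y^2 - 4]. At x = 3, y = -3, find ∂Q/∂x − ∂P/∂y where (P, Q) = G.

2

∂G₂/∂x = y + 5
∂G₁/∂y = 0
Scalar curl = y + 5
At (3, -3): 2.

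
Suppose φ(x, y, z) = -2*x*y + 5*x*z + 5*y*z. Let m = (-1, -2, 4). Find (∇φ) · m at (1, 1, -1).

61

∂φ/∂x = -2*y + 5*z
∂φ/∂y = -2*x + 5*z
∂φ/∂z = 5*x + 5*y
∇φ at (1, 1, -1) = (-7, -7, 10)
∇φ · m = (-7)(-1) + (-7)(-2) + (10)(4) = 61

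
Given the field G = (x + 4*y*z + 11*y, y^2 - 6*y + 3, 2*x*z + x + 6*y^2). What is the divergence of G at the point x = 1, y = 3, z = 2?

3

∂G₁/∂x = 1
∂G₂/∂y = 2*y - 6
∂G₃/∂z = 2*x
∇·G = 2*x + 2*y - 5
At (1, 3, 2): 3.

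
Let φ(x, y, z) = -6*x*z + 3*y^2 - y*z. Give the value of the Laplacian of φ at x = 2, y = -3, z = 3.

∂²φ/∂x² = 0
∂²φ/∂y² = 6
∂²φ/∂z² = 0
∇²φ = 6
At (2, -3, 3): 6.

6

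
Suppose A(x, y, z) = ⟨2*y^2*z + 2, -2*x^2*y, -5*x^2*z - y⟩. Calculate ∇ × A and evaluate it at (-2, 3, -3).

(∇×A)₁ = ∂A₃/∂y − ∂A₂/∂z = -1
(∇×A)₂ = ∂A₁/∂z − ∂A₃/∂x = 10*x*z + 2*y^2
(∇×A)₃ = ∂A₂/∂x − ∂A₁/∂y = -4*x*y - 4*y*z
∇×A = (-1, 10*x*z + 2*y^2, -4*x*y - 4*y*z)
At (-2, 3, -3): (-1, 78, 60).

(-1, 78, 60)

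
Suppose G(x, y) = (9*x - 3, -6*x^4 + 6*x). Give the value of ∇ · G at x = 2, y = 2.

9

∂G₁/∂x = 9
∂G₂/∂y = 0
∇·G = 9
At (2, 2): 9.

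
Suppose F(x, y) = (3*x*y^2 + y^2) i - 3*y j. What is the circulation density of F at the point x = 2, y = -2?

28

∂F₂/∂x = 0
∂F₁/∂y = 6*x*y + 2*y
Scalar curl = -6*x*y - 2*y
At (2, -2): 28.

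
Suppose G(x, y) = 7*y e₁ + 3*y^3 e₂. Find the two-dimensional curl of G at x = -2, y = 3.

-7

∂G₂/∂x = 0
∂G₁/∂y = 7
Scalar curl = -7
At (-2, 3): -7.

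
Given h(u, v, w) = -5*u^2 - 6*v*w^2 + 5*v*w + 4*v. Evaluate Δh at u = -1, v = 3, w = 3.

∂²h/∂u² = -10
∂²h/∂v² = 0
∂²h/∂w² = -12*v
∇²h = -12*v - 10
At (-1, 3, 3): -46.

-46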